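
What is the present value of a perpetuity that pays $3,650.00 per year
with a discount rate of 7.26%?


Formula: PV = C / r
Substituting: PV = $3,650.00 / 0.0726
PV = $50,275.48

$50,275.48


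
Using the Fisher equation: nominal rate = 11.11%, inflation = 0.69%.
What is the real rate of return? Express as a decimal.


Formula: (1 + r_real) = (1 + r_nom) / (1 + inflation)
Substituting: (1 + r_real) = 1.1111 / 1.0069
(1 + r_real) = 1.103486
r_real = 1.103486 - 1 = 0.103486

0.103486


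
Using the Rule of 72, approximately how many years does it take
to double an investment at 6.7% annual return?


Formula: Years ≈ 72 / r
Substituting: Years ≈ 72 / 6.7
Years ≈ 10.7

10.7 years


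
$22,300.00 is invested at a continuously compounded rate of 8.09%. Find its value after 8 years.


Formula: FV = P * e^(r*t)
Exponent: r*t = 0.0809 * 8 = 0.6472
e^(0.6472) = 1.910185
FV = $22,300.00 * 1.910185 = $42,597.12

$42,597.12


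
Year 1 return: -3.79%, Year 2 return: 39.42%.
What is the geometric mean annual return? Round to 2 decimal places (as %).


Formula: Geometric mean = ((1+r1)*(1+r2))^(1/2) - 1
Product: (1 + -0.0379) * (1 + 0.3942) = 0.9621 * 1.3942 = 1.34136
Square root: 1.34136^0.5 = 1.158171
Geometric mean = 1.158171 - 1 = 0.158171
As percentage: 15.82%

15.82%


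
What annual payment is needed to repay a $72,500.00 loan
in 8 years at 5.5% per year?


Formula: PMT = PV * r / (1 - (1+r)^(-n))
Denominator: 1 - (1 + 0.055)^(-8) = 0.348401
Numerator: $72,500.00 * 0.055 = 3987.5
PMT = 3987.5 / 0.348401 = $11,445.14

$11,445.14


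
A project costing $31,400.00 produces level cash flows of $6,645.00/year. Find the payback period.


Formula: Payback = investment / annual cash flow
Substituting: Payback = $31,400.00 / $6,645.00
Payback = 4.7254 years

4.7254 years


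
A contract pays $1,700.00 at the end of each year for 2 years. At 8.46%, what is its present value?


Formula: PV = PMT * (1 - (1+r)^(-n)) / r
Discount factor: (1 + 0.0846)^(-2) = 0.850082
Bracket: 1 - 0.850082 = 0.149918
PV = $1,700.00 * 0.149918 / 0.0846 = $3,012.54

$3,012.54


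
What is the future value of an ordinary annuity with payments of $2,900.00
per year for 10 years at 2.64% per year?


Formula: FV = PMT * ((1+r)^n - 1) / r
Growth factor: (1 + 0.0264)^10 = 1.297676
Numerator: 1.297676 - 1 = 0.297676
FV = $2,900.00 * 0.297676 / 0.0264 = $32,699.31

$32,699.31


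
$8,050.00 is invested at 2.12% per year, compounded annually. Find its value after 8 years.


Formula: FV = P * (1 + r)^n
Substituting: FV = $8,050.00 * (1 + 0.0212)^8
Growth factor: (1.0212)^8 = 1.182732
FV = $8,050.00 * 1.182732 = $9,520.99

$9,520.99


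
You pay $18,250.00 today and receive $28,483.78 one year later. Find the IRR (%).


Formula: IRR = C1/C0 - 1
Substituting: IRR = $28,483.78 / $18,250.00 - 1
Ratio: 1.560755 - 1 = 0.560755
IRR = 56.0755%

56.0755%


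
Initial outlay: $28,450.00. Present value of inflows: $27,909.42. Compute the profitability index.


Formula: PI = PV(cash flows) / initial investment
Substituting: PI = $27,909.42 / $28,450.00
PI = 0.981

0.981


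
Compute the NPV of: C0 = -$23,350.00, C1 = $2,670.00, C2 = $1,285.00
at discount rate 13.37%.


Formula: NPV = C0 + C1/(1+r) + C2/(1+r)^2
Discount C1: $2,670.00 / (1 + 0.1337) = $2,355.12
Discount C2: $1,285.00 / (1 + 0.1337)^2 = $999.79
NPV = -$23,350.00 + $2,355.12 + $999.79 = -$19,995.09

-$19,995.09


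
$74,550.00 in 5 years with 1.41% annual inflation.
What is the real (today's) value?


Formula: Real value = nominal / (1 + inflation)^years
Price level: (1 + 0.0141)^5 = 1.072516
Real value = $74,550.00 / 1.072516 = $69,509.43

$69,509.43


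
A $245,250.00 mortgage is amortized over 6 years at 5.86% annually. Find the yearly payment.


Formula: PMT = PV * r / (1 - (1+r)^(-n))
Denominator: 1 - (1 + 0.0586)^(-6) = 0.289427
Numerator: $245,250.00 * 0.0586 = 14371.65
PMT = 14371.65 / 0.289427 = $49,655.52

$49,655.52


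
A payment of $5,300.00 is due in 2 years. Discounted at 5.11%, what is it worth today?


Formula: PV = FV / (1 + r)^n
Substituting: PV = $5,300.00 / (1 + 0.0511)^2
Discount factor: (1.0511)^2 = 1.104811
PV = $5,300.00 / 1.104811 = $4,797.20

$4,797.20


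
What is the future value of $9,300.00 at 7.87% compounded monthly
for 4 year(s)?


Formula: FV = P * (1 + r/m)^(m*t)
Period rate: r/m = 0.0787 / 12 = 0.006558
Total periods: m*t = 12 * 4 = 48
Growth factor: (1 + 0.006558)^48 = 1.368578
FV = $9,300.00 * 1.368578 = $12,727.77

$12,727.77


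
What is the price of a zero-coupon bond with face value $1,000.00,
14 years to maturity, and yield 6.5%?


Formula: Price = FV / (1 + r)^n
Substituting: Price = $1,000.00 / (1 + 0.065)^14
Discount factor: (1.065)^14 = 2.414874
Price = $1,000.00 / 2.414874 = $414.10

$414.10


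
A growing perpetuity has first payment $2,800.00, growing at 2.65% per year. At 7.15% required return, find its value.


Formula: PV = C / (r - g)
Spread: r - g = 0.0715 - 0.0265 = 0.045
Substituting: PV = $2,800.00 / 0.045
PV = $62,222.22

$62,222.22


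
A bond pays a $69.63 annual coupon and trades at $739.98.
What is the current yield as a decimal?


Formula: Current yield = annual coupon / price
Substituting: CY = $69.63 / $739.98
CY = 0.094097

0.094097


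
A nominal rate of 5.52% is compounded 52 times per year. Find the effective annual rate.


Formula: EAR = (1 + r/m)^m - 1
Period rate: r/m = 0.0552 / 52 = 0.001062
Compounding: (1 + 0.001062)^52 = 1.056721
EAR = 1.056721 - 1 = 0.056721

0.056721


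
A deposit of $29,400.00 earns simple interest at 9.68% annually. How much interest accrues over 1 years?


Formula: I = P * r * t
Substituting: I = $29,400.00 * 0.0968 * 1
Step: I = $29,400.00 * 0.0968
I = $2,845.92

$2,845.92


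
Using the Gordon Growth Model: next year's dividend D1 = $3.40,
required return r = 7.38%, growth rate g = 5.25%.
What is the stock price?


Formula: P = D1 / (r - g)
Spread: r - g = 0.0738 - 0.0525 = 0.0213
Substituting: P = $3.40 / 0.0213
P = $159.62

$159.62


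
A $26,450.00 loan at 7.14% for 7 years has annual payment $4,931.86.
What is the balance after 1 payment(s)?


Formula: Balance = PV*(1+r)^k - PMT*((1+r)^k - 1)/r
Growth: (1 + 0.0714)^1 = 1.0714
Accumulated factor: ((1+r)^k - 1)/r = 1.0
Balance = $26,450.00 * 1.0714 - $4,931.86 * 1.0
Balance = $23,406.67

$23,406.67


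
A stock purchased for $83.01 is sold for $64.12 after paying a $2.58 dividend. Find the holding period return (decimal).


Formula: HPR = (P1 - P0 + D) / P0
Gain: $64.12 - $83.01 + $2.58 = -$16.31
HPR = -$16.31 / $83.01 = -0.1965

-0.1965


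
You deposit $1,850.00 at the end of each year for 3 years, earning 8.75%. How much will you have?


Formula: FV = PMT * ((1+r)^n - 1) / r
Growth factor: (1 + 0.0875)^3 = 1.286139
Numerator: 1.286139 - 1 = 0.286139
FV = $1,850.00 * 0.286139 / 0.0875 = $6,049.79

$6,049.79


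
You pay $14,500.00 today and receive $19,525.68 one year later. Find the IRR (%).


Formula: IRR = C1/C0 - 1
Substituting: IRR = $19,525.68 / $14,500.00 - 1
Ratio: 1.346599 - 1 = 0.346599
IRR = 34.6599%

34.6599%


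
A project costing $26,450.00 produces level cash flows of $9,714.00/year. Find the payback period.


Formula: Payback = investment / annual cash flow
Substituting: Payback = $26,450.00 / $9,714.00
Payback = 2.7229 years

2.7229 years


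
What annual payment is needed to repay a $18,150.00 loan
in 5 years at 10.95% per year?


Formula: PMT = PV * r / (1 - (1+r)^(-n))
Denominator: 1 - (1 + 0.1095)^(-5) = 0.40521
Numerator: $18,150.00 * 0.1095 = 1987.425
PMT = 1987.425 / 0.40521 = $4,904.68

$4,904.68


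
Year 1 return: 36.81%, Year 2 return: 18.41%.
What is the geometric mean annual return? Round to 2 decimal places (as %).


Formula: Geometric mean = ((1+r1)*(1+r2))^(1/2) - 1
Product: (1 + 0.3681) * (1 + 0.1841) = 1.3681 * 1.1841 = 1.619967
Square root: 1.619967^0.5 = 1.272779
Geometric mean = 1.272779 - 1 = 0.272779
As percentage: 27.28%

27.28%


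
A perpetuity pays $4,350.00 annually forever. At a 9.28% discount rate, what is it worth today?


Formula: PV = C / r
Substituting: PV = $4,350.00 / 0.0928
PV = $46,875.00

$46,875.00


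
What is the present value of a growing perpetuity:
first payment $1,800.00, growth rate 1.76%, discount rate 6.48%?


Formula: PV = C / (r - g)
Spread: r - g = 0.0648 - 0.0176 = 0.0472
Substituting: PV = $1,800.00 / 0.0472
PV = $38,135.59

$38,135.59


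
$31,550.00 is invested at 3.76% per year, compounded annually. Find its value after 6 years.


Formula: FV = P * (1 + r)^n
Substituting: FV = $31,550.00 * (1 + 0.0376)^6
Growth factor: (1.0376)^6 = 1.2479
FV = $31,550.00 * 1.2479 = $39,371.24

$39,371.24


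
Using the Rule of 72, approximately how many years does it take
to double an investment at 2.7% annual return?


Formula: Years ≈ 72 / r
Substituting: Years ≈ 72 / 2.7
Years ≈ 26.7

26.7 years


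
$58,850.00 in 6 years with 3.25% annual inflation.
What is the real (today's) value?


Formula: Real value = nominal / (1 + inflation)^years
Price level: (1 + 0.0325)^6 = 1.211547
Real value = $58,850.00 / 1.211547 = $48,574.25

$48,574.25


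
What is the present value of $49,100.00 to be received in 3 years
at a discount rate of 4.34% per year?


Formula: PV = FV / (1 + r)^n
Substituting: PV = $49,100.00 / (1 + 0.0434)^3
Discount factor: (1.0434)^3 = 1.135932
PV = $49,100.00 / 1.135932 = $43,224.40

$43,224.40


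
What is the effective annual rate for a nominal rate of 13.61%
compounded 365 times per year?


Formula: EAR = (1 + r/m)^m - 1
Period rate: r/m = 0.1361 / 365 = 0.000373
Compounding: (1 + 0.000373)^365 = 1.145767
EAR = 1.145767 - 1 = 0.145767

0.145767


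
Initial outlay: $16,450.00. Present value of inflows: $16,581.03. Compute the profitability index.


Formula: PI = PV(cash flows) / initial investment
Substituting: PI = $16,581.03 / $16,450.00
PI = 1.008

1.008


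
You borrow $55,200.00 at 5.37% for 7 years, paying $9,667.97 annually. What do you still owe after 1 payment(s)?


Formula: Balance = PV*(1+r)^k - PMT*((1+r)^k - 1)/r
Growth: (1 + 0.0537)^1 = 1.0537
Accumulated factor: ((1+r)^k - 1)/r = 1.0
Balance = $55,200.00 * 1.0537 - $9,667.97 * 1.0
Balance = $48,496.27

$48,496.27


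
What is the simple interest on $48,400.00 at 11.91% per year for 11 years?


Formula: I = P * r * t
Substituting: I = $48,400.00 * 0.1191 * 11
Step: I = $48,400.00 * 1.3101
I = $63,408.84

$63,408.84


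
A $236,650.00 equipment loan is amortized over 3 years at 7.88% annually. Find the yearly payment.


Formula: PMT = PV * r / (1 - (1+r)^(-n))
Denominator: 1 - (1 + 0.0788)^(-3) = 0.203516
Numerator: $236,650.00 * 0.0788 = 18648.02
PMT = 18648.02 / 0.203516 = $91,629.37

$91,629.37


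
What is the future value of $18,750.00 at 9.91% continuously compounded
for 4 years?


Formula: FV = P * e^(r*t)
Exponent: r*t = 0.0991 * 4 = 0.3964
e^(0.3964) = 1.486464
FV = $18,750.00 * 1.486464 = $27,871.20

$27,871.20


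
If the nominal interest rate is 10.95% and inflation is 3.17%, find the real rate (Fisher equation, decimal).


Formula: (1 + r_real) = (1 + r_nom) / (1 + inflation)
Substituting: (1 + r_real) = 1.1095 / 1.0317
(1 + r_real) = 1.07541
r_real = 1.07541 - 1 = 0.07541

0.07541


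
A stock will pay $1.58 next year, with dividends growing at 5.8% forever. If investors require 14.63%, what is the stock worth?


Formula: P = D1 / (r - g)
Spread: r - g = 0.1463 - 0.058 = 0.0883
Substituting: P = $1.58 / 0.0883
P = $17.89

$17.89


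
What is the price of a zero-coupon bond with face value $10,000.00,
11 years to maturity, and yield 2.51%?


Formula: Price = FV / (1 + r)^n
Substituting: Price = $10,000.00 / (1 + 0.0251)^11
Discount factor: (1.0251)^11 = 1.313495
Price = $10,000.00 / 1.313495 = $7,613.27

$7,613.27


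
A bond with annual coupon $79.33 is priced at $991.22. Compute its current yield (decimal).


Formula: Current yield = annual coupon / price
Substituting: CY = $79.33 / $991.22
CY = 0.080033

0.080033


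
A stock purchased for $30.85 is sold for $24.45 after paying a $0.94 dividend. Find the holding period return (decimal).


Formula: HPR = (P1 - P0 + D) / P0
Gain: $24.45 - $30.85 + $0.94 = -$5.46
HPR = -$5.46 / $30.85 = -0.177

-0.177


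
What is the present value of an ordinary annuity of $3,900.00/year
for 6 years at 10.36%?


Formula: PV = PMT * (1 - (1+r)^(-n)) / r
Discount factor: (1 + 0.1036)^(-6) = 0.553516
Bracket: 1 - 0.553516 = 0.446484
PV = $3,900.00 * 0.446484 / 0.1036 = $16,807.81

$16,807.81


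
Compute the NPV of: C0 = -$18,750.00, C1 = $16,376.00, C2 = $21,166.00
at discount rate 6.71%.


Formula: NPV = C0 + C1/(1+r) + C2/(1+r)^2
Discount C1: $16,376.00 / (1 + 0.0671) = $15,346.27
Discount C2: $21,166.00 / (1 + 0.0671)^2 = $18,587.82
NPV = -$18,750.00 + $15,346.27 + $18,587.82 = $15,184.09

$15,184.09


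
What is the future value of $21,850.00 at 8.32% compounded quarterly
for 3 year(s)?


Formula: FV = P * (1 + r/m)^(m*t)
Period rate: r/m = 0.0832 / 4 = 0.0208
Total periods: m*t = 4 * 3 = 12
Growth factor: (1 + 0.0208)^12 = 1.28023
FV = $21,850.00 * 1.28023 = $27,973.02

$27,973.02


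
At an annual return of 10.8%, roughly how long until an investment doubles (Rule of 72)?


Formula: Years ≈ 72 / r
Substituting: Years ≈ 72 / 10.8
Years ≈ 6.7

6.7 years


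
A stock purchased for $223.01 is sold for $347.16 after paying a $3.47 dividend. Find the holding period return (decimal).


Formula: HPR = (P1 - P0 + D) / P0
Gain: $347.16 - $223.01 + $3.47 = $127.62
HPR = $127.62 / $223.01 = 0.5723

0.5723


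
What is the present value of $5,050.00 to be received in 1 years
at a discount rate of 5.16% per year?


Formula: PV = FV / (1 + r)^n
Substituting: PV = $5,050.00 / (1 + 0.0516)^1
Discount factor: (1.0516)^1 = 1.0516
PV = $5,050.00 / 1.0516 = $4,802.21

$4,802.21


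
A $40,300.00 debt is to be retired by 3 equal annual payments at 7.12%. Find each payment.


Formula: PMT = PV * r / (1 - (1+r)^(-n))
Denominator: 1 - (1 + 0.0712)^(-3) = 0.186442
Numerator: $40,300.00 * 0.0712 = 2869.36
PMT = 2869.36 / 0.186442 = $15,390.06

$15,390.06


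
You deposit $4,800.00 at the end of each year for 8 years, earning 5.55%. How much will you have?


Formula: FV = PMT * ((1+r)^n - 1) / r
Growth factor: (1 + 0.0555)^8 = 1.540515
Numerator: 1.540515 - 1 = 0.540515
FV = $4,800.00 * 0.540515 / 0.0555 = $46,747.23

$46,747.23


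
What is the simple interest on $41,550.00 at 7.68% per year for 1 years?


Formula: I = P * r * t
Substituting: I = $41,550.00 * 0.0768 * 1
Step: I = $41,550.00 * 0.0768
I = $3,191.04

$3,191.04


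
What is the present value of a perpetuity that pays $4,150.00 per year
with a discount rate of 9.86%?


Formula: PV = C / r
Substituting: PV = $4,150.00 / 0.0986
PV = $42,089.25

$42,089.25


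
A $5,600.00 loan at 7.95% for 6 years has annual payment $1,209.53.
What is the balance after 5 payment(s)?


Formula: Balance = PV*(1+r)^k - PMT*((1+r)^k - 1)/r
Growth: (1 + 0.0795)^5 = 1.46593
Accumulated factor: ((1+r)^k - 1)/r = 5.860755
Balance = $5,600.00 * 1.46593 - $1,209.53 * 5.860755
Balance = $1,120.45

$1,120.45


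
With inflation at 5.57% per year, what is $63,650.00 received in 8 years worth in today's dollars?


Formula: Real value = nominal / (1 + inflation)^years
Price level: (1 + 0.0557)^8 = 1.542852
Real value = $63,650.00 / 1.542852 = $41,254.78

$41,254.78


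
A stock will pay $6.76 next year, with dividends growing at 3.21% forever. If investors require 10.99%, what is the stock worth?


Formula: P = D1 / (r - g)
Spread: r - g = 0.1099 - 0.0321 = 0.0778
Substituting: P = $6.76 / 0.0778
P = $86.89

$86.89


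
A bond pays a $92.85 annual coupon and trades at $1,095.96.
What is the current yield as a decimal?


Formula: Current yield = annual coupon / price
Substituting: CY = $92.85 / $1,095.96
CY = 0.08472

0.08472


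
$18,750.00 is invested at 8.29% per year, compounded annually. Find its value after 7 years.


Formula: FV = P * (1 + r)^n
Substituting: FV = $18,750.00 * (1 + 0.0829)^7
Growth factor: (1.0829)^7 = 1.746298
FV = $18,750.00 * 1.746298 = $32,743.10

$32,743.10


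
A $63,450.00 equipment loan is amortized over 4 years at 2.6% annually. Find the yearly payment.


Formula: PMT = PV * r / (1 - (1+r)^(-n))
Denominator: 1 - (1 + 0.026)^(-4) = 0.097576
Numerator: $63,450.00 * 0.026 = 1649.7
PMT = 1649.7 / 0.097576 = $16,906.79

$16,906.79


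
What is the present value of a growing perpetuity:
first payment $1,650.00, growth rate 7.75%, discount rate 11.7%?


Formula: PV = C / (r - g)
Spread: r - g = 0.117 - 0.0775 = 0.0395
Substituting: PV = $1,650.00 / 0.0395
PV = $41,772.15

$41,772.15


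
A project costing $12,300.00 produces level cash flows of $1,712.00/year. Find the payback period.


Formula: Payback = investment / annual cash flow
Substituting: Payback = $12,300.00 / $1,712.00
Payback = 7.1846 years

7.1846 years


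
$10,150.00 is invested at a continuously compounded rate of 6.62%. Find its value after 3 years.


Formula: FV = P * e^(r*t)
Exponent: r*t = 0.0662 * 3 = 0.1986
e^(0.1986) = 1.219694
FV = $10,150.00 * 1.219694 = $12,379.89

$12,379.89


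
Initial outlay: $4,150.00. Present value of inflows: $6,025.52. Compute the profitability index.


Formula: PI = PV(cash flows) / initial investment
Substituting: PI = $6,025.52 / $4,150.00
PI = 1.4519

1.4519


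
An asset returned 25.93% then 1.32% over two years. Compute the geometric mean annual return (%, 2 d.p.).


Formula: Geometric mean = ((1+r1)*(1+r2))^(1/2) - 1
Product: (1 + 0.2593) * (1 + 0.0132) = 1.2593 * 1.0132 = 1.275923
Square root: 1.275923^0.5 = 1.129568
Geometric mean = 1.129568 - 1 = 0.129568
As percentage: 12.96%

12.96%


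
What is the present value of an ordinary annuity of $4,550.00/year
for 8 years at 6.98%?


Formula: PV = PMT * (1 - (1+r)^(-n)) / r
Discount factor: (1 + 0.0698)^(-8) = 0.58288
Bracket: 1 - 0.58288 = 0.41712
PV = $4,550.00 * 0.41712 / 0.0698 = $27,190.48

$27,190.48


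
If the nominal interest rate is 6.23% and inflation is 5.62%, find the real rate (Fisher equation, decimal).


Formula: (1 + r_real) = (1 + r_nom) / (1 + inflation)
Substituting: (1 + r_real) = 1.0623 / 1.0562
(1 + r_real) = 1.005775
r_real = 1.005775 - 1 = 0.005775

0.005775


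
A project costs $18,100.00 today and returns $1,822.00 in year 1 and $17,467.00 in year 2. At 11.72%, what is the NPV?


Formula: NPV = C0 + C1/(1+r) + C2/(1+r)^2
Discount C1: $1,822.00 / (1 + 0.1172) = $1,630.86
Discount C2: $17,467.00 / (1 + 0.1172)^2 = $13,994.47
NPV = -$18,100.00 + $1,630.86 + $13,994.47 = -$2,474.67

-$2,474.67


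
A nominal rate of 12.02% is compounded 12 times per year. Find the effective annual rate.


Formula: EAR = (1 + r/m)^m - 1
Period rate: r/m = 0.1202 / 12 = 0.010017
Compounding: (1 + 0.010017)^12 = 1.127048
EAR = 1.127048 - 1 = 0.127048

0.127048


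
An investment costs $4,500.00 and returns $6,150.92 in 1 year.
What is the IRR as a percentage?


Formula: IRR = C1/C0 - 1
Substituting: IRR = $6,150.92 / $4,500.00 - 1
Ratio: 1.366871 - 1 = 0.366871
IRR = 36.6871%

36.6871%


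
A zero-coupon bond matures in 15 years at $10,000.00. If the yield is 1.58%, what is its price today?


Formula: Price = FV / (1 + r)^n
Substituting: Price = $10,000.00 / (1 + 0.0158)^15
Discount factor: (1.0158)^15 = 1.265095
Price = $10,000.00 / 1.265095 = $7,904.54

$7,904.54


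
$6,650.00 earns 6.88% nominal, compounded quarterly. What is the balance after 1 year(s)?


Formula: FV = P * (1 + r/m)^(m*t)
Period rate: r/m = 0.0688 / 4 = 0.0172
Total periods: m*t = 4 * 1 = 4
Growth factor: (1 + 0.0172)^4 = 1.070595
FV = $6,650.00 * 1.070595 = $7,119.46

$7,119.46


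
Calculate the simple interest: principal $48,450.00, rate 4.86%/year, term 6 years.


Formula: I = P * r * t
Substituting: I = $48,450.00 * 0.0486 * 6
Step: I = $48,450.00 * 0.2916
I = $14,128.02

$14,128.02


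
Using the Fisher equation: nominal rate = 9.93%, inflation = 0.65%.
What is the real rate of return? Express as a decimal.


Formula: (1 + r_real) = (1 + r_nom) / (1 + inflation)
Substituting: (1 + r_real) = 1.0993 / 1.0065
(1 + r_real) = 1.092201
r_real = 1.092201 - 1 = 0.092201

0.092201


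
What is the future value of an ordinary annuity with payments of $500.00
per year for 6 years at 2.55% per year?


Formula: FV = PMT * ((1+r)^n - 1) / r
Growth factor: (1 + 0.0255)^6 = 1.163092
Numerator: 1.163092 - 1 = 0.163092
FV = $500.00 * 0.163092 / 0.0255 = $3,197.88

$3,197.88


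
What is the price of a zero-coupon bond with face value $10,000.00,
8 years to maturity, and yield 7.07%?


Formula: Price = FV / (1 + r)^n
Substituting: Price = $10,000.00 / (1 + 0.0707)^8
Discount factor: (1.0707)^8 = 1.727199
Price = $10,000.00 / 1.727199 = $5,789.72

$5,789.72


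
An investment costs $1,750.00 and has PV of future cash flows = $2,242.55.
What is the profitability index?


Formula: PI = PV(cash flows) / initial investment
Substituting: PI = $2,242.55 / $1,750.00
PI = 1.2815

1.2815


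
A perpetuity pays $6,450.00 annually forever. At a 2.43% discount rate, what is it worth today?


Formula: PV = C / r
Substituting: PV = $6,450.00 / 0.0243
PV = $265,432.10

$265,432.10


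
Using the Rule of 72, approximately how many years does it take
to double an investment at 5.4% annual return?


Formula: Years ≈ 72 / r
Substituting: Years ≈ 72 / 5.4
Years ≈ 13.3

13.3 years


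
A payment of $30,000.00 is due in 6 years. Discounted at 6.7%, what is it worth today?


Formula: PV = FV / (1 + r)^n
Substituting: PV = $30,000.00 / (1 + 0.067)^6
Discount factor: (1.067)^6 = 1.475661
PV = $30,000.00 / 1.475661 = $20,329.88

$20,329.88


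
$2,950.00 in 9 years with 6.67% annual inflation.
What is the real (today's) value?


Formula: Real value = nominal / (1 + inflation)^years
Price level: (1 + 0.0667)^9 = 1.788054
Real value = $2,950.00 / 1.788054 = $1,649.84

$1,649.84


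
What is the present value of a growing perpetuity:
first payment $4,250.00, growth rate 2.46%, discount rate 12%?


Formula: PV = C / (r - g)
Spread: r - g = 0.12 - 0.0246 = 0.0954
Substituting: PV = $4,250.00 / 0.0954
PV = $44,549.27

$44,549.27


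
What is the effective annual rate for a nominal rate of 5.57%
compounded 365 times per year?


Formula: EAR = (1 + r/m)^m - 1
Period rate: r/m = 0.0557 / 365 = 0.000153
Compounding: (1 + 0.000153)^365 = 1.057276
EAR = 1.057276 - 1 = 0.057276

0.057276


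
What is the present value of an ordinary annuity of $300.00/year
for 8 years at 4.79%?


Formula: PV = PMT * (1 - (1+r)^(-n)) / r
Discount factor: (1 + 0.0479)^(-8) = 0.687767
Bracket: 1 - 0.687767 = 0.312233
PV = $300.00 * 0.312233 / 0.0479 = $1,955.53

$1,955.53


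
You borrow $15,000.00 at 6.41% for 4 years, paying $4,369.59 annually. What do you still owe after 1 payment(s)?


Formula: Balance = PV*(1+r)^k - PMT*((1+r)^k - 1)/r
Growth: (1 + 0.0641)^1 = 1.0641
Accumulated factor: ((1+r)^k - 1)/r = 1.0
Balance = $15,000.00 * 1.0641 - $4,369.59 * 1.0
Balance = $11,591.91

$11,591.91


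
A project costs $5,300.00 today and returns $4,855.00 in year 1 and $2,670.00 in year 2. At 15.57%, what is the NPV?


Formula: NPV = C0 + C1/(1+r) + C2/(1+r)^2
Discount C1: $4,855.00 / (1 + 0.1557) = $4,200.92
Discount C2: $2,670.00 / (1 + 0.1557)^2 = $1,999.04
NPV = -$5,300.00 + $4,200.92 + $1,999.04 = $899.96

$899.96


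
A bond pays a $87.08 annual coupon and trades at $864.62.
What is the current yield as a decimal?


Formula: Current yield = annual coupon / price
Substituting: CY = $87.08 / $864.62
CY = 0.100715

0.100715


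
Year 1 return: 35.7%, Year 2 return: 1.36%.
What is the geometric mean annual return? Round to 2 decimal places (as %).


Formula: Geometric mean = ((1+r1)*(1+r2))^(1/2) - 1
Product: (1 + 0.357) * (1 + 0.0136) = 1.357 * 1.0136 = 1.375455
Square root: 1.375455^0.5 = 1.172798
Geometric mean = 1.172798 - 1 = 0.172798
As percentage: 17.28%

17.28%


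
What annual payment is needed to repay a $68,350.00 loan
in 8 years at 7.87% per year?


Formula: PMT = PV * r / (1 - (1+r)^(-n))
Denominator: 1 - (1 + 0.0787)^(-8) = 0.4545
Numerator: $68,350.00 * 0.0787 = 5379.145
PMT = 5379.145 / 0.4545 = $11,835.30

$11,835.30


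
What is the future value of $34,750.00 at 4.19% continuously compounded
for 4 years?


Formula: FV = P * e^(r*t)
Exponent: r*t = 0.0419 * 4 = 0.1676
e^(0.1676) = 1.182464
FV = $34,750.00 * 1.182464 = $41,090.61

$41,090.61


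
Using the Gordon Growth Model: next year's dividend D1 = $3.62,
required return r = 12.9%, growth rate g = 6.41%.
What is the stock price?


Formula: P = D1 / (r - g)
Spread: r - g = 0.129 - 0.0641 = 0.0649
Substituting: P = $3.62 / 0.0649
P = $55.78

$55.78


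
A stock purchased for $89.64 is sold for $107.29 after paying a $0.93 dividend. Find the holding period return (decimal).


Formula: HPR = (P1 - P0 + D) / P0
Gain: $107.29 - $89.64 + $0.93 = $18.58
HPR = $18.58 / $89.64 = 0.2073

0.2073


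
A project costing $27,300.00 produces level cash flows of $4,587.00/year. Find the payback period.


Formula: Payback = investment / annual cash flow
Substituting: Payback = $27,300.00 / $4,587.00
Payback = 5.9516 years

5.9516 years


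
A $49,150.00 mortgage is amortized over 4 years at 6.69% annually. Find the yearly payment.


Formula: PMT = PV * r / (1 - (1+r)^(-n))
Denominator: 1 - (1 + 0.0669)^(-4) = 0.228199
Numerator: $49,150.00 * 0.0669 = 3288.135
PMT = 3288.135 / 0.228199 = $14,409.05

$14,409.05


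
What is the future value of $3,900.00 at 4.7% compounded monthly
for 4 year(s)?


Formula: FV = P * (1 + r/m)^(m*t)
Period rate: r/m = 0.047 / 12 = 0.003917
Total periods: m*t = 12 * 4 = 48
Growth factor: (1 + 0.003917)^48 = 1.20639
FV = $3,900.00 * 1.20639 = $4,704.92

$4,704.92


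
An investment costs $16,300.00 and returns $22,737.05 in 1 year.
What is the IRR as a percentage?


Formula: IRR = C1/C0 - 1
Substituting: IRR = $22,737.05 / $16,300.00 - 1
Ratio: 1.394911 - 1 = 0.394911
IRR = 39.4911%

39.4911%


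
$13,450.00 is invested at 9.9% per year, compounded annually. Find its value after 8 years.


Formula: FV = P * (1 + r)^n
Substituting: FV = $13,450.00 * (1 + 0.099)^8
Growth factor: (1.099)^8 = 2.128049
FV = $13,450.00 * 2.128049 = $28,622.25

$28,622.25


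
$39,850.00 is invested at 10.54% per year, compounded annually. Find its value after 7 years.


Formula: FV = P * (1 + r)^n
Substituting: FV = $39,850.00 * (1 + 0.1054)^7
Growth factor: (1.1054)^7 = 2.016676
FV = $39,850.00 * 2.016676 = $80,364.56

$80,364.56


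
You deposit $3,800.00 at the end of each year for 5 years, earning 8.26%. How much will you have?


Formula: FV = PMT * ((1+r)^n - 1) / r
Growth factor: (1 + 0.0826)^5 = 1.4871
Numerator: 1.4871 - 1 = 0.4871
FV = $3,800.00 * 0.4871 / 0.0826 = $22,408.95

$22,408.95


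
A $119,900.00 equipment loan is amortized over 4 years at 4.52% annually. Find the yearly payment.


Formula: PMT = PV * r / (1 - (1+r)^(-n))
Denominator: 1 - (1 + 0.0452)^(-4) = 0.16208
Numerator: $119,900.00 * 0.0452 = 5419.48
PMT = 5419.48 / 0.16208 = $33,437.00

$33,437.00


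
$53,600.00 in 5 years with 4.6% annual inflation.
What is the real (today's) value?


Formula: Real value = nominal / (1 + inflation)^years
Price level: (1 + 0.046)^5 = 1.252156
Real value = $53,600.00 / 1.252156 = $42,806.17

$42,806.17


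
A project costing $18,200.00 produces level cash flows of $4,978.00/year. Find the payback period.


Formula: Payback = investment / annual cash flow
Substituting: Payback = $18,200.00 / $4,978.00
Payback = 3.6561 years

3.6561 years


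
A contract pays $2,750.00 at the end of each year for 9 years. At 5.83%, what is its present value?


Formula: PV = PMT * (1 - (1+r)^(-n)) / r
Discount factor: (1 + 0.0583)^(-9) = 0.600511
Bracket: 1 - 0.600511 = 0.399489
PV = $2,750.00 * 0.399489 / 0.0583 = $18,843.83

$18,843.83


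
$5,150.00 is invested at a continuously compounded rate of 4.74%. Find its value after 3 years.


Formula: FV = P * e^(r*t)
Exponent: r*t = 0.0474 * 3 = 0.1422
e^(0.1422) = 1.152807
FV = $5,150.00 * 1.152807 = $5,936.96

$5,936.96


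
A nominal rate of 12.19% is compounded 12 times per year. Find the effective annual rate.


Formula: EAR = (1 + r/m)^m - 1
Period rate: r/m = 0.1219 / 12 = 0.010158
Compounding: (1 + 0.010158)^12 = 1.128947
EAR = 1.128947 - 1 = 0.128947

0.128947


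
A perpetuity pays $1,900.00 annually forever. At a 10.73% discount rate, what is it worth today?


Formula: PV = C / r
Substituting: PV = $1,900.00 / 0.1073
PV = $17,707.36

$17,707.36


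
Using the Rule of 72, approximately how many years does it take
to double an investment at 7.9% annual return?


Formula: Years ≈ 72 / r
Substituting: Years ≈ 72 / 7.9
Years ≈ 9.1

9.1 years


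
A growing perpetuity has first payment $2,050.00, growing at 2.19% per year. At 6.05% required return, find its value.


Formula: PV = C / (r - g)
Spread: r - g = 0.0605 - 0.0219 = 0.0386
Substituting: PV = $2,050.00 / 0.0386
PV = $53,108.81

$53,108.81


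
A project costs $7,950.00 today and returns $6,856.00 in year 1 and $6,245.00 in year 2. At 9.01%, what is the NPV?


Formula: NPV = C0 + C1/(1+r) + C2/(1+r)^2
Discount C1: $6,856.00 / (1 + 0.0901) = $6,289.33
Discount C2: $6,245.00 / (1 + 0.0901)^2 = $5,255.33
NPV = -$7,950.00 + $6,289.33 + $5,255.33 = $3,594.66

$3,594.66


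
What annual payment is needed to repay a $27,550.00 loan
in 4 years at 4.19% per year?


Formula: PMT = PV * r / (1 - (1+r)^(-n))
Denominator: 1 - (1 + 0.0419)^(-4) = 0.151414
Numerator: $27,550.00 * 0.0419 = 1154.345
PMT = 1154.345 / 0.151414 = $7,623.77

$7,623.77


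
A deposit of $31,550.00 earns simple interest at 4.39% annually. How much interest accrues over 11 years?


Formula: I = P * r * t
Substituting: I = $31,550.00 * 0.0439 * 11
Step: I = $31,550.00 * 0.4829
I = $15,235.50

$15,235.50


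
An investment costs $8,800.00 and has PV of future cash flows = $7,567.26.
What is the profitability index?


Formula: PI = PV(cash flows) / initial investment
Substituting: PI = $7,567.26 / $8,800.00
PI = 0.8599

0.8599


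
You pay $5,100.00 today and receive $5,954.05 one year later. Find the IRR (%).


Formula: IRR = C1/C0 - 1
Substituting: IRR = $5,954.05 / $5,100.00 - 1
Ratio: 1.167461 - 1 = 0.167461
IRR = 16.7461%

16.7461%


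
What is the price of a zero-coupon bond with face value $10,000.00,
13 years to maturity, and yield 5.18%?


Formula: Price = FV / (1 + r)^n
Substituting: Price = $10,000.00 / (1 + 0.0518)^13
Discount factor: (1.0518)^13 = 1.928107
Price = $10,000.00 / 1.928107 = $5,186.43

$5,186.43


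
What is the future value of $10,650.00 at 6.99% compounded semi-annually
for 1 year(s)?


Formula: FV = P * (1 + r/m)^(m*t)
Period rate: r/m = 0.0699 / 2 = 0.03495
Total periods: m*t = 2 * 1 = 2
Growth factor: (1 + 0.03495)^2 = 1.071122
FV = $10,650.00 * 1.071122 = $11,407.44

$11,407.44


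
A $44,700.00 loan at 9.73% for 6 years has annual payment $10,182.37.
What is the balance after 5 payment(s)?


Formula: Balance = PV*(1+r)^k - PMT*((1+r)^k - 1)/r
Growth: (1 + 0.0973)^5 = 1.590841
Accumulated factor: ((1+r)^k - 1)/r = 6.072368
Balance = $44,700.00 * 1.590841 - $10,182.37 * 6.072368
Balance = $9,279.51

$9,279.51


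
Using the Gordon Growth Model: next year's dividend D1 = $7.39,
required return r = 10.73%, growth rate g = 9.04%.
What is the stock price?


Formula: P = D1 / (r - g)
Spread: r - g = 0.1073 - 0.0904 = 0.0169
Substituting: P = $7.39 / 0.0169
P = $437.28

$437.28


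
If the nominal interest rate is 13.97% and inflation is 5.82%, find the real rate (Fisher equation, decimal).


Formula: (1 + r_real) = (1 + r_nom) / (1 + inflation)
Substituting: (1 + r_real) = 1.1397 / 1.0582
(1 + r_real) = 1.077018
r_real = 1.077018 - 1 = 0.077018

0.077018


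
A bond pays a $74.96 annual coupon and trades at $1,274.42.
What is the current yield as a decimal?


Formula: Current yield = annual coupon / price
Substituting: CY = $74.96 / $1,274.42
CY = 0.058819

0.058819


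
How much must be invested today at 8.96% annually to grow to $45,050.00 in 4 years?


Formula: PV = FV / (1 + r)^n
Substituting: PV = $45,050.00 / (1 + 0.0896)^4
Discount factor: (1.0896)^4 = 1.409511
PV = $45,050.00 / 1.409511 = $31,961.45

$31,961.45


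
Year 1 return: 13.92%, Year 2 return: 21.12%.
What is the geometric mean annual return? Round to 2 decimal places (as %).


Formula: Geometric mean = ((1+r1)*(1+r2))^(1/2) - 1
Product: (1 + 0.1392) * (1 + 0.2112) = 1.1392 * 1.2112 = 1.379799
Square root: 1.379799^0.5 = 1.174648
Geometric mean = 1.174648 - 1 = 0.174648
As percentage: 17.46%

17.46%


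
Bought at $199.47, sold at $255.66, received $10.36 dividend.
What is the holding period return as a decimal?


Formula: HPR = (P1 - P0 + D) / P0
Gain: $255.66 - $199.47 + $10.36 = $66.55
HPR = $66.55 / $199.47 = 0.3336

0.3336


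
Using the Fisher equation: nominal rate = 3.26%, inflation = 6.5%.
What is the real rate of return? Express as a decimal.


Formula: (1 + r_real) = (1 + r_nom) / (1 + inflation)
Substituting: (1 + r_real) = 1.0326 / 1.065
(1 + r_real) = 0.969577
r_real = 0.969577 - 1 = -0.030423

-0.030423


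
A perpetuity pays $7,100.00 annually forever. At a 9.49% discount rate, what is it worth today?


Formula: PV = C / r
Substituting: PV = $7,100.00 / 0.0949
PV = $74,815.60

$74,815.60


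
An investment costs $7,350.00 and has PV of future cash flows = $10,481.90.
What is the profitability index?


Formula: PI = PV(cash flows) / initial investment
Substituting: PI = $10,481.90 / $7,350.00
PI = 1.4261

1.4261


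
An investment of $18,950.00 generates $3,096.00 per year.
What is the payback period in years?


Formula: Payback = investment / annual cash flow
Substituting: Payback = $18,950.00 / $3,096.00
Payback = 6.1208 years

6.1208 years


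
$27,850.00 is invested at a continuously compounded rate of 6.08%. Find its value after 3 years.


Formula: FV = P * e^(r*t)
Exponent: r*t = 0.0608 * 3 = 0.1824
e^(0.1824) = 1.200094
FV = $27,850.00 * 1.200094 = $33,422.62

$33,422.62


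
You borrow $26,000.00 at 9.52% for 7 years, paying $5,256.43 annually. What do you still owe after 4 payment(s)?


Formula: Balance = PV*(1+r)^k - PMT*((1+r)^k - 1)/r
Growth: (1 + 0.0952)^4 = 1.438712
Accumulated factor: ((1+r)^k - 1)/r = 4.608315
Balance = $26,000.00 * 1.438712 - $5,256.43 * 4.608315
Balance = $13,183.22

$13,183.22


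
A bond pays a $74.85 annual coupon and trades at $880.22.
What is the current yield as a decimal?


Formula: Current yield = annual coupon / price
Substituting: CY = $74.85 / $880.22
CY = 0.085036

0.085036


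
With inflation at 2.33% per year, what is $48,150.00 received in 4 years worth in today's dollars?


Formula: Real value = nominal / (1 + inflation)^years
Price level: (1 + 0.0233)^4 = 1.096508
Real value = $48,150.00 / 1.096508 = $43,912.12

$43,912.12


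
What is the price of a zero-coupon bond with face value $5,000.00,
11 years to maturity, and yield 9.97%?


Formula: Price = FV / (1 + r)^n
Substituting: Price = $5,000.00 / (1 + 0.0997)^11
Discount factor: (1.0997)^11 = 2.844569
Price = $5,000.00 / 2.844569 = $1,757.74

$1,757.74


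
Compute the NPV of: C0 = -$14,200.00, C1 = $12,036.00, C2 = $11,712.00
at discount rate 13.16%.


Formula: NPV = C0 + C1/(1+r) + C2/(1+r)^2
Discount C1: $12,036.00 / (1 + 0.1316) = $10,636.27
Discount C2: $11,712.00 / (1 + 0.1316)^2 = $9,146.29
NPV = -$14,200.00 + $10,636.27 + $9,146.29 = $5,582.56

$5,582.56


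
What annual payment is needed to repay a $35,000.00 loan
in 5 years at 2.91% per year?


Formula: PMT = PV * r / (1 - (1+r)^(-n))
Denominator: 1 - (1 + 0.0291)^(-5) = 0.133613
Numerator: $35,000.00 * 0.0291 = 1018.5
PMT = 1018.5 / 0.133613 = $7,622.78

$7,622.78


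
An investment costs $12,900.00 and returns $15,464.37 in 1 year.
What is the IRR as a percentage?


Formula: IRR = C1/C0 - 1
Substituting: IRR = $15,464.37 / $12,900.00 - 1
Ratio: 1.198788 - 1 = 0.198788
IRR = 19.8788%

19.8788%


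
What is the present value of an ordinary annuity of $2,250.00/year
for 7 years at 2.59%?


Formula: PV = PMT * (1 - (1+r)^(-n)) / r
Discount factor: (1 + 0.0259)^(-7) = 0.836113
Bracket: 1 - 0.836113 = 0.163887
PV = $2,250.00 * 0.163887 / 0.0259 = $14,237.32

$14,237.32


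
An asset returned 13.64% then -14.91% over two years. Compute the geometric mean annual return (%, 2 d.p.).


Formula: Geometric mean = ((1+r1)*(1+r2))^(1/2) - 1
Product: (1 + 0.1364) * (1 + -0.1491) = 1.1364 * 0.8509 = 0.966963
Square root: 0.966963^0.5 = 0.983343
Geometric mean = 0.983343 - 1 = -0.016657
As percentage: -1.67%

-1.67%


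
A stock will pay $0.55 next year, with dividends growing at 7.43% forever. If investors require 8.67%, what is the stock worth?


Formula: P = D1 / (r - g)
Spread: r - g = 0.0867 - 0.0743 = 0.0124
Substituting: P = $0.55 / 0.0124
P = $44.35

$44.35


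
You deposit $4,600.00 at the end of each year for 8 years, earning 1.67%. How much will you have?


Formula: FV = PMT * ((1+r)^n - 1) / r
Growth factor: (1 + 0.0167)^8 = 1.141675
Numerator: 1.141675 - 1 = 0.141675
FV = $4,600.00 * 0.141675 / 0.0167 = $39,024.32

$39,024.32


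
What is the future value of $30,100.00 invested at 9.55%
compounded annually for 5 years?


Formula: FV = P * (1 + r)^n
Substituting: FV = $30,100.00 * (1 + 0.0955)^5
Growth factor: (1.0955)^5 = 1.577836
FV = $30,100.00 * 1.577836 = $47,492.87

$47,492.87


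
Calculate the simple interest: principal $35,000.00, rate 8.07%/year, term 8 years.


Formula: I = P * r * t
Substituting: I = $35,000.00 * 0.0807 * 8
Step: I = $35,000.00 * 0.6456
I = $22,596.00

$22,596.00


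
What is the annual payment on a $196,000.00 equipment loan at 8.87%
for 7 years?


Formula: PMT = PV * r / (1 - (1+r)^(-n))
Denominator: 1 - (1 + 0.0887)^(-7) = 0.448377
Numerator: $196,000.00 * 0.0887 = 17385.2
PMT = 17385.2 / 0.448377 = $38,773.63

$38,773.63


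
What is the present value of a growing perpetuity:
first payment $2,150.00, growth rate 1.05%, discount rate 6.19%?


Formula: PV = C / (r - g)
Spread: r - g = 0.0619 - 0.0105 = 0.0514
Substituting: PV = $2,150.00 / 0.0514
PV = $41,828.79

$41,828.79


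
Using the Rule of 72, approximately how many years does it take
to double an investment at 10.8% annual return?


Formula: Years ≈ 72 / r
Substituting: Years ≈ 72 / 10.8
Years ≈ 6.7

6.7 years


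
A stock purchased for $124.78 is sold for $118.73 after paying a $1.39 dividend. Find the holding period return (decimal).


Formula: HPR = (P1 - P0 + D) / P0
Gain: $118.73 - $124.78 + $1.39 = -$4.66
HPR = -$4.66 / $124.78 = -0.0373

-0.0373


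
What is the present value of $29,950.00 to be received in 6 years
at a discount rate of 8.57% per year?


Formula: PV = FV / (1 + r)^n
Substituting: PV = $29,950.00 / (1 + 0.0857)^6
Discount factor: (1.0857)^6 = 1.637793
PV = $29,950.00 / 1.637793 = $18,286.80

$18,286.80


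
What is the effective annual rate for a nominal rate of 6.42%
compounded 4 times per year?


Formula: EAR = (1 + r/m)^m - 1
Period rate: r/m = 0.0642 / 4 = 0.01605
Compounding: (1 + 0.01605)^4 = 1.065762
EAR = 1.065762 - 1 = 0.065762

0.065762


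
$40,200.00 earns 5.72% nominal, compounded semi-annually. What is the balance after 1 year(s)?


Formula: FV = P * (1 + r/m)^(m*t)
Period rate: r/m = 0.0572 / 2 = 0.0286
Total periods: m*t = 2 * 1 = 2
Growth factor: (1 + 0.0286)^2 = 1.058018
FV = $40,200.00 * 1.058018 = $42,532.32

$42,532.32
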